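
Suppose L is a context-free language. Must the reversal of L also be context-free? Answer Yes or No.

Yes

Reversing the right-hand side of every production of a context-free grammar for L gives a context-free grammar for Lᴿ (induction on derivation length).
So the context-free languages are closed under reversal.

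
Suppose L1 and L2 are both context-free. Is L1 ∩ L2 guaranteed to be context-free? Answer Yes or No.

No

{aⁿbⁿcᵐ : m,n≥0} and {aᵐbⁿcⁿ : m,n≥0} are both context-free, but their intersection {aⁿbⁿcⁿ : n≥0} is not (pumping lemma).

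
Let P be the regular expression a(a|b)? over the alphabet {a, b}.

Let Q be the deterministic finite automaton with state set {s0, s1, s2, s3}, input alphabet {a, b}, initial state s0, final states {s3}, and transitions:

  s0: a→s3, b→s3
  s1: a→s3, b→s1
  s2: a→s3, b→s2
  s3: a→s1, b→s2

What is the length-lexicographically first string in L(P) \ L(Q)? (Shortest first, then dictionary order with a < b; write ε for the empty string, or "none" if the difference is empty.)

aa

The string aa is accepted by P but not by Q.
No shorter string lies in the difference, and aa is the lexicographically first length-2 string in L(P) \ L(Q).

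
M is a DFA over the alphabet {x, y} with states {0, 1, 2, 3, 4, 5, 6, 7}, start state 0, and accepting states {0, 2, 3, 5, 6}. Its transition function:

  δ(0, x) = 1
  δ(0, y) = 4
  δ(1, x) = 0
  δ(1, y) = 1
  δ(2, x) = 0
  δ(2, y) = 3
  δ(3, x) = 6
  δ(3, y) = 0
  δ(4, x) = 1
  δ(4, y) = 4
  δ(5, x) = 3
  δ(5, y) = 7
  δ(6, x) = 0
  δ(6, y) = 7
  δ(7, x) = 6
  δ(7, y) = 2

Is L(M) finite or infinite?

State 0 is reachable from the start and can reach an accepting state, and it lies on the cycle 0 → 1 → 0.
Traversing that cycle any number of times yields accepted strings of unbounded length, so the language is infinite.

infinite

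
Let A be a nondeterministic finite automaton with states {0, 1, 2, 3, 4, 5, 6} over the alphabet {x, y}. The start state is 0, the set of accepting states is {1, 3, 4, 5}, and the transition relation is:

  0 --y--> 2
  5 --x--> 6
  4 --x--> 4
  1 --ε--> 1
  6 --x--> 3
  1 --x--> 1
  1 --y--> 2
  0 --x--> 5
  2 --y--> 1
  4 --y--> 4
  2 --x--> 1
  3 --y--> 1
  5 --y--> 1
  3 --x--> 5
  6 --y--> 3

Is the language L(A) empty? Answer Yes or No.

No

The string x is accepted: the run 0 → 5 ends in the accepting state 5.
Since at least one string is accepted, L(A) is not empty.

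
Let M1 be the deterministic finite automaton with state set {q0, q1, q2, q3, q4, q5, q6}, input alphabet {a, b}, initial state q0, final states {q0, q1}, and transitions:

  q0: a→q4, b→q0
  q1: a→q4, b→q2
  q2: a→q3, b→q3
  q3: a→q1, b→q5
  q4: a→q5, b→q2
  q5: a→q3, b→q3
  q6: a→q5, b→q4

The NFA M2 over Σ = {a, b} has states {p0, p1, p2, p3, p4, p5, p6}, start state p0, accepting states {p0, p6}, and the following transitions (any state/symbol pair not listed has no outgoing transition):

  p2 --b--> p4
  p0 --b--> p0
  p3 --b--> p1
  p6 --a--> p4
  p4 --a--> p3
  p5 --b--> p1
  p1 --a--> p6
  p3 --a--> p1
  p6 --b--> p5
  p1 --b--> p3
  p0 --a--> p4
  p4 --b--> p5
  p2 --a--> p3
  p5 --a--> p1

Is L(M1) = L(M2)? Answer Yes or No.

Exploring the product automaton M1 × M2 from the start pair (q0, p0), following both machines on each input symbol, reaches 6 state pairs: (q0, p0), (q4, p4), (q5, p3), (q2, p5), (q3, p1), (q1, p6).
M1 accepts in {q0, q1} and M2 accepts in {p0, p6}. In every reachable pair the two components are either both accepting — (q0, p0), (q1, p6) — or both non-accepting, so no string is accepted by exactly one of the machines: L(M1) \ L(M2) and L(M2) \ L(M1) are both empty.
Hence every string is accepted by M1 iff it is accepted by M2, and the two languages coincide.

Yes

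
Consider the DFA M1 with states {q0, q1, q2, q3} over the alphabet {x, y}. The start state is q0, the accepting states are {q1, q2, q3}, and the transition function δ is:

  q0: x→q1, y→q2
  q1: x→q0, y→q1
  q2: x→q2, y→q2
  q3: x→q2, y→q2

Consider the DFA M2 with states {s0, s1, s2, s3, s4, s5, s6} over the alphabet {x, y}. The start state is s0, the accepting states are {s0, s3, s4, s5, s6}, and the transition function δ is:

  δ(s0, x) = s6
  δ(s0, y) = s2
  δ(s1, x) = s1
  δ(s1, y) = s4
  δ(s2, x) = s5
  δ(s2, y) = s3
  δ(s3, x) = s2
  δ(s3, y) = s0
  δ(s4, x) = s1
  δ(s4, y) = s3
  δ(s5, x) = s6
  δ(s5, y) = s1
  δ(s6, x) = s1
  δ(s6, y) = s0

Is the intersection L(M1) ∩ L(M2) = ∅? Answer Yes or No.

No

The string x is accepted by both M1 and M2.
Hence L(M1) ∩ L(M2) ≠ ∅.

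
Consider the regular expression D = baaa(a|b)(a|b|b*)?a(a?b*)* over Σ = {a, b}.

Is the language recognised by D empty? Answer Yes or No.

The string baaaaa matches the expression, so it belongs to L(D).
Since L(D) contains at least one string, it is not empty.

No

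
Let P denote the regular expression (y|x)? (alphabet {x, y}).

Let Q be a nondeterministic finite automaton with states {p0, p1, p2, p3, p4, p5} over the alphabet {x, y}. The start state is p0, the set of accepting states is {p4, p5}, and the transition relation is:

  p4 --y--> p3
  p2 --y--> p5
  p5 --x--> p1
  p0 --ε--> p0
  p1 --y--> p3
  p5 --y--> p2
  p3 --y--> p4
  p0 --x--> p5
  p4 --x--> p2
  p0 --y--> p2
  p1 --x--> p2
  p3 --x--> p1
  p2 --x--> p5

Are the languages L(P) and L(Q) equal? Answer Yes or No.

No

The empty string ε is accepted by P but rejected by Q.
So L(P) ≠ L(Q).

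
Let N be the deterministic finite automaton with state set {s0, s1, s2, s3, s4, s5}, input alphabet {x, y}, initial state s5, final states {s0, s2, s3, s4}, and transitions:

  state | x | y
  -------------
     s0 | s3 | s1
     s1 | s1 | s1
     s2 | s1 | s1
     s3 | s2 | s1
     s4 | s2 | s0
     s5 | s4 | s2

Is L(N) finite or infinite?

finite

The useful states (reachable from s5 and able to reach an accepting state) are {s0, s2, s3, s4, s5}.
Restricted to these states the transition graph has no cycle, so every accepting path has bounded length and L is finite.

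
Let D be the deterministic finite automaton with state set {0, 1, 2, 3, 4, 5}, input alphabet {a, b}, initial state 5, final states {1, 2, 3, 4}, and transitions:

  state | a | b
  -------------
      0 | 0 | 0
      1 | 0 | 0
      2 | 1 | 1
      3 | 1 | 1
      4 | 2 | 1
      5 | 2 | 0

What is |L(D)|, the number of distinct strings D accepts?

The useful subgraph on states {1, 2, 5} is acyclic, so L(D) is finite; the longest accepting path visits 3 useful states, giving maximum string length 2.
Counting accepting paths from 5 by length: 1 of length 1, 2 of length 2. Total 3.

3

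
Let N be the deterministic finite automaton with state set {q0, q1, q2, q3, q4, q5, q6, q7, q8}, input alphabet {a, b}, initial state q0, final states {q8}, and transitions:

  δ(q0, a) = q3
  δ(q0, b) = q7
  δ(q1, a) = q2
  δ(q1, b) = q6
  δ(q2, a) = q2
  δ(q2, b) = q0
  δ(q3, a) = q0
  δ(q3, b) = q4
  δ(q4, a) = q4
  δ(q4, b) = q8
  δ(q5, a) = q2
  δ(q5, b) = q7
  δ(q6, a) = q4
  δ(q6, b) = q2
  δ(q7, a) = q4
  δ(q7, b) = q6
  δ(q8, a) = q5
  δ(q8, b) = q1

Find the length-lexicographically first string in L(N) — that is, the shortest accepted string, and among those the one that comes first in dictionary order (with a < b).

abb

A breadth-first search from q0 reaches an accepting state first via the path q0 → q3 → q4 → q8 on input abb.
No string of length < 3 is accepted (BFS exhausts all shorter strings without reaching an accepting state), and abb is the lexicographically least accepting string of length 3.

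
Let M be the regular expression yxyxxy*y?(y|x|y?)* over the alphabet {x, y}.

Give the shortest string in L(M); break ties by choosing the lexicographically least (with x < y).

yxyxx

By inspection of the expression, no string of length less than 5 matches, and yxyxx is the lexicographically first match of length 5.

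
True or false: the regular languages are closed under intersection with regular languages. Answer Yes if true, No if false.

This is a special case of closure under intersection: the product of the two DFAs, accepting on F₁ × F₂, recognises the intersection.
So the regular languages are closed under intersection with a regular language.

Yes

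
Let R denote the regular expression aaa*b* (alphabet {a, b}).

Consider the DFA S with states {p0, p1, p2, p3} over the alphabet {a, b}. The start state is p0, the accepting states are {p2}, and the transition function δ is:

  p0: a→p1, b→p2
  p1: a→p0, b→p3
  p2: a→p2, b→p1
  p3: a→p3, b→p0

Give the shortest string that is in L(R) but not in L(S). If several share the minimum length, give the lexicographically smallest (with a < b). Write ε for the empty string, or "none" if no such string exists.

The string aa is accepted by R but not by S.
No shorter string lies in the difference, and aa is the lexicographically first length-2 string in L(R) \ L(S).

aa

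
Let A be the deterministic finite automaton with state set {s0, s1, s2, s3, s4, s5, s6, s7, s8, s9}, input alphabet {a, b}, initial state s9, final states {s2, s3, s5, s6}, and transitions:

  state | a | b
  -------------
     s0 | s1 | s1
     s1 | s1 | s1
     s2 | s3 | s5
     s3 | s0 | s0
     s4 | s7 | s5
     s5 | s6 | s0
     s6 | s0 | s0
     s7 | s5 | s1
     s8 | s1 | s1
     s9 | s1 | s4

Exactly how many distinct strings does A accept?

4

The useful subgraph on states {s4, s5, s6, s7, s9} is acyclic, so L(A) is finite; the longest accepting path visits 5 useful states, giving maximum string length 4.
Counting accepting paths from s9 by length: 1 of length 2, 2 of length 3, 1 of length 4. Total 4.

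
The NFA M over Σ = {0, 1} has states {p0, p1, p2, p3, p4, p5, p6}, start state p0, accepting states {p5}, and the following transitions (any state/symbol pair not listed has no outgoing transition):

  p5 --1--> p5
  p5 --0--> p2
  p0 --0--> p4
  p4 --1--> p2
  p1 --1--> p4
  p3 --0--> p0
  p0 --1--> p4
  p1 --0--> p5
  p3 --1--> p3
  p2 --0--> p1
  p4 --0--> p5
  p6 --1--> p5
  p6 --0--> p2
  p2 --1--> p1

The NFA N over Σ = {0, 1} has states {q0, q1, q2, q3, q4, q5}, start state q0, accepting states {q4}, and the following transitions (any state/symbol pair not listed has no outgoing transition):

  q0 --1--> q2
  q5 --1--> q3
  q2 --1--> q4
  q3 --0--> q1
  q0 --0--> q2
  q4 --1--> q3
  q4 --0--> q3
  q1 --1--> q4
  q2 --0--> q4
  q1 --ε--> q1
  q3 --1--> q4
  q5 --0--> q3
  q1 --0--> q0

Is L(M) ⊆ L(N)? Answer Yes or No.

The string 001 is in L(M) but not in L(N).
So L(M) ⊄ L(N).

No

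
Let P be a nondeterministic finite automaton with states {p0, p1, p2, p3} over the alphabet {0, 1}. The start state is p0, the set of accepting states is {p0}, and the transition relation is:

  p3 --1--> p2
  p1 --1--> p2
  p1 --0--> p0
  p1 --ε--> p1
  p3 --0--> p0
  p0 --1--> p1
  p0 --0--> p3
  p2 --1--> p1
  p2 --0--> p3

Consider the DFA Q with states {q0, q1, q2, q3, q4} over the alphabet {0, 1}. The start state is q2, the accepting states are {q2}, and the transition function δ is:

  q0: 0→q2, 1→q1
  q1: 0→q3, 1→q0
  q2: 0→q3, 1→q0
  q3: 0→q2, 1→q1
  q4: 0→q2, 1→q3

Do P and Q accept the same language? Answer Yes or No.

Exploring the product automaton P × Q from the start pair (p0, q2), following both machines on each input symbol, reaches 4 state pairs: (p0, q2), (p3, q3), (p1, q0), (p2, q1).
P accepts in {p0} and Q accepts in {q2}. In every reachable pair the two components are either both accepting — (p0, q2) — or both non-accepting, so no string is accepted by exactly one of the machines: L(P) \ L(Q) and L(Q) \ L(P) are both empty.
Hence every string is accepted by P iff it is accepted by Q, and the two languages coincide.

Yes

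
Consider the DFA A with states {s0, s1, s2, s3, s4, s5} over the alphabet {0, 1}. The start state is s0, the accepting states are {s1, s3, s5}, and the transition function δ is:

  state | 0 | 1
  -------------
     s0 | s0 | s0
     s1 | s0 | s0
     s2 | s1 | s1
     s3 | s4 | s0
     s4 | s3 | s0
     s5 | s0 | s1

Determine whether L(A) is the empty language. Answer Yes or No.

The states reachable from the start state are {s0}.
None of the accepting states {s1, s3, s5} is reachable, so no string is accepted and L(A) = ∅.

Yes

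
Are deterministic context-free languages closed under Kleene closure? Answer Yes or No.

L = {c aⁿbⁿ : n≥0} ∪ {cc aⁿb²ⁿ : n≥0} is a DCFL (the number of leading c's fixes which ratio the DPDA checks), but L* is not. Every word of L starts with c, so in a factorisation of the string cc aⁱbʲ (i≥1) into words of L each factor begins at one of the two c's: either the whole string is a single word of L (forcing j = 2i), or it splits as c · (c aⁱbʲ) with c ∈ L (take n = 0) and c aⁱbʲ ∈ L (forcing j = i). Thus L* ∩ cca⁺b* = {cc aⁿbⁿ : n≥1} ∪ {cc aⁿb²ⁿ : n≥1}. A DPDA for L* would give one for this intersection with a regular set, and, started from its configuration after reading cc, one for {aⁿbⁿ : n≥1} ∪ {aⁿb²ⁿ : n≥1}, which no deterministic PDA accepts (a DPDA for it would have a single run on aⁿb²ⁿ, accepting after the prefix aⁿbⁿ and accepting again after n more b's; an ordinary PDA that simulates it on a's and b's and, at any moment when it is accepting, may switch to reading only a fresh letter d while feeding each d to the simulation as a b, would accept aⁱbʲdᵏ (k≥1) exactly when both aⁱbʲ and aⁱbʲ⁺ᵏ are in the language, i.e. its language intersected with the regular set a*b*d⁺ would be exactly {aⁿbⁿdⁿ : n≥1} — impossible, since context-free languages are closed under intersection with regular sets and {aⁿbⁿdⁿ} is not context-free). So L* is not a DCFL.

No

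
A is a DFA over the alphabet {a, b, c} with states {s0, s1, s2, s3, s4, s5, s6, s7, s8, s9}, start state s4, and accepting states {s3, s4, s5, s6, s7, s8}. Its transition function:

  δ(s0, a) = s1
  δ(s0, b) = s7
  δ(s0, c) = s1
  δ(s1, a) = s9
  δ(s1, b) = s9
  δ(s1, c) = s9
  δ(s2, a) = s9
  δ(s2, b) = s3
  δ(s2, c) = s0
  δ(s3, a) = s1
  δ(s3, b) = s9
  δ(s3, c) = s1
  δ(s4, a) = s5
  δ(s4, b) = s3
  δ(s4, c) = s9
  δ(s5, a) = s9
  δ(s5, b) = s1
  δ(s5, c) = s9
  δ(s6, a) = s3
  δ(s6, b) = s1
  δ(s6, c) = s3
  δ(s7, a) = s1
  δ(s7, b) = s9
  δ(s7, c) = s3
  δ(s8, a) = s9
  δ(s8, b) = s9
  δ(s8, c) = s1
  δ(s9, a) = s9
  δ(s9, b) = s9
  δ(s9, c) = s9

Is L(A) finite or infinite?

The useful states (reachable from s4 and able to reach an accepting state) are {s3, s4, s5}.
Restricted to these states the transition graph has no cycle, so every accepting path has bounded length and L is finite.

finite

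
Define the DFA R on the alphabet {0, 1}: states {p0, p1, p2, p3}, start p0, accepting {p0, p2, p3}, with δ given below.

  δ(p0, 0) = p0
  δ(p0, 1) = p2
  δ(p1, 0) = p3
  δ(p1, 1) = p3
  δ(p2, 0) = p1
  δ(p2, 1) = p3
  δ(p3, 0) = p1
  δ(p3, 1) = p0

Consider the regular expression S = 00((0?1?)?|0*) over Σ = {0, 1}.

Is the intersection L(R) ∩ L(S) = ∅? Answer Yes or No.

No

The string 00 is accepted by both R and S.
Hence L(R) ∩ L(S) ≠ ∅.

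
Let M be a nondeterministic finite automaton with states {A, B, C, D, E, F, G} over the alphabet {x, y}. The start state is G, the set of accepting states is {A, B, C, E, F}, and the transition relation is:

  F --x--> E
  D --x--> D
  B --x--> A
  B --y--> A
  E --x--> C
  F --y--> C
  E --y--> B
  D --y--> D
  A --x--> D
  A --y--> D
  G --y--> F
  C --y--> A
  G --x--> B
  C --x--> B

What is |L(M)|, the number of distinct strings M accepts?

The useful subgraph on states {A, B, C, E, F, G} is acyclic, so L(M) is finite; the longest accepting path visits 6 useful states, giving maximum string length 5.
Counting accepting paths from G by length: 2 of length 1, 4 of length 2, 4 of length 3, 6 of length 4, 2 of length 5. Total 18.

18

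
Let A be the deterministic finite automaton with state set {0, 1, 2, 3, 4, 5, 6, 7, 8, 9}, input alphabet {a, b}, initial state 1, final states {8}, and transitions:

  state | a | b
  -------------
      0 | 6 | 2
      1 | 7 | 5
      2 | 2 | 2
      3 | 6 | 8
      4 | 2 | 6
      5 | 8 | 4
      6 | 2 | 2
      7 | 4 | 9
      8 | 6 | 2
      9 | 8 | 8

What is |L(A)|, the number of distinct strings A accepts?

3

The useful subgraph on states {1, 5, 7, 8, 9} is acyclic, so L(A) is finite; the longest accepting path visits 4 useful states, giving maximum string length 3.
Counting accepting paths from 1 by length: 1 of length 2, 2 of length 3. Total 3.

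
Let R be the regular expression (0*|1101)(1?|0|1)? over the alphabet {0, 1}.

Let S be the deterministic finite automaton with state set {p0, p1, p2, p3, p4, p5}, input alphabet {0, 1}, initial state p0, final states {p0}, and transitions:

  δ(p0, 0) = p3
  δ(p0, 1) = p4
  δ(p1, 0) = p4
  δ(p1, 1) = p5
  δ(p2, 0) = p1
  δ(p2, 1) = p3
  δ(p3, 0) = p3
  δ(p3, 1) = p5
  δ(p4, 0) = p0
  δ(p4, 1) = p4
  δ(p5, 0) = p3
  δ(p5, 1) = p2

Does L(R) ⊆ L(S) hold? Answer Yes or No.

No

The string 0 is in L(R) but not in L(S).
So L(R) ⊄ L(S).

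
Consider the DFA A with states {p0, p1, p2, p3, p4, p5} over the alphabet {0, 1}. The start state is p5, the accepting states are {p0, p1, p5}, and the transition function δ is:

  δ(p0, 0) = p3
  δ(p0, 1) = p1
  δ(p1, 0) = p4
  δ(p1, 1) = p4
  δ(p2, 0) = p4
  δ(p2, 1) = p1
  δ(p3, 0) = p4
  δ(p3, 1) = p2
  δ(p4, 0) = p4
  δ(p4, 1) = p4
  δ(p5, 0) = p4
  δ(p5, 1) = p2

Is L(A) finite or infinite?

The useful states (reachable from p5 and able to reach an accepting state) are {p1, p2, p5}.
Restricted to these states the transition graph has no cycle, so every accepting path has bounded length and L is finite.

finite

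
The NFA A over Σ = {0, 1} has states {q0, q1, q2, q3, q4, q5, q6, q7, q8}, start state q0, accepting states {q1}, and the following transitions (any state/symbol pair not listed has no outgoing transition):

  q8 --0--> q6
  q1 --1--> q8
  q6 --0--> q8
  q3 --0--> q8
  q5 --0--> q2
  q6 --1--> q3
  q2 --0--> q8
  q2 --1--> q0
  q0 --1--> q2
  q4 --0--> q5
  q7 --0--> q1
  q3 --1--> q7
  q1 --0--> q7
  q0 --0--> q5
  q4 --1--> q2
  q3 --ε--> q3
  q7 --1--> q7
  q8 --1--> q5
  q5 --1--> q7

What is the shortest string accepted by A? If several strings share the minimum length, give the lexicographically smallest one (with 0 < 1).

A breadth-first search from q0 reaches an accepting state first via the path q0 → q5 → q7 → q1 on input 010.
No string of length < 3 is accepted (BFS exhausts all shorter strings without reaching an accepting state), and 010 is the lexicographically least accepting string of length 3.

010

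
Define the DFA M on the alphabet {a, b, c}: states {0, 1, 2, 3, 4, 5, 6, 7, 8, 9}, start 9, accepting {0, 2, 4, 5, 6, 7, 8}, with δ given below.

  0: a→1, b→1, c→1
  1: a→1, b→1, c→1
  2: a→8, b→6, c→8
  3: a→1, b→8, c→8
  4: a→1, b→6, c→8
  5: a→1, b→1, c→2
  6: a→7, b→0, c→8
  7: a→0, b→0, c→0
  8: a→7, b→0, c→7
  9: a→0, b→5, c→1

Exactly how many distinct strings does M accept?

The useful subgraph on states {0, 2, 5, 6, 7, 8, 9} is acyclic, so L(M) is finite; the longest accepting path visits 7 useful states, giving maximum string length 6.
Counting accepting paths from 9 by length: 2 of length 1, 1 of length 2, 3 of length 3, 9 of length 4, 18 of length 5, 6 of length 6. Total 39.

39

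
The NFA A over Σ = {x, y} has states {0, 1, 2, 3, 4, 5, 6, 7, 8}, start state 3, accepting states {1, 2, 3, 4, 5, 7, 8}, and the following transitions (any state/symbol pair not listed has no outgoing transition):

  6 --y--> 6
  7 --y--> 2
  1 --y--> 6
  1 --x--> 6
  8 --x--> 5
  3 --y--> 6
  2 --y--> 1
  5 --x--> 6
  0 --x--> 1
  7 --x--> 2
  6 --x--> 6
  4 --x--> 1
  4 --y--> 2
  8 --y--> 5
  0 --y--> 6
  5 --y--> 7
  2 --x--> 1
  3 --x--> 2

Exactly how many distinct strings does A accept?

The useful subgraph on states {1, 2, 3} is acyclic, so L(A) is finite; the longest accepting path visits 3 useful states, giving maximum string length 2.
Counting accepting paths from 3 by length: 1 of length 0, 1 of length 1, 2 of length 2. Total 4.

4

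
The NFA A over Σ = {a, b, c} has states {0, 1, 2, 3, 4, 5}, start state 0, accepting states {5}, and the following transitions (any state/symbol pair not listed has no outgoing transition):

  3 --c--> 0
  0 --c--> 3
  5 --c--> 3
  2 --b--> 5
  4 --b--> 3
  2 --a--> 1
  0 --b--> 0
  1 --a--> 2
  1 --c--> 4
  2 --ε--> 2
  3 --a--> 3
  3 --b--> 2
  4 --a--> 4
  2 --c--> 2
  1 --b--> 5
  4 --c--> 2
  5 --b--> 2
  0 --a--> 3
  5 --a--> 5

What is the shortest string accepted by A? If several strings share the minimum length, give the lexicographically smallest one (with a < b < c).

A breadth-first search from 0 reaches an accepting state first via the path 0 → 3 → 2 → 5 on input abb.
No string of length < 3 is accepted (BFS exhausts all shorter strings without reaching an accepting state), and abb is the lexicographically least accepting string of length 3.

abb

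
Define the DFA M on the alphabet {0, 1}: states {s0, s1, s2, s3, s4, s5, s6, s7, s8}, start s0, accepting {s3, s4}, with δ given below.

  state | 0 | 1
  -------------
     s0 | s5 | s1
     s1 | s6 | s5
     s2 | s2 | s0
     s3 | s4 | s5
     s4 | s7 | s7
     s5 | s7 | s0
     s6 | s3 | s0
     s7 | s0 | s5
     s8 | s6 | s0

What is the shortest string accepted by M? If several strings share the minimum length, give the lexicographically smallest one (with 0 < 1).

100

A breadth-first search from s0 reaches an accepting state first via the path s0 → s1 → s6 → s3 on input 100.
No string of length < 3 is accepted (BFS exhausts all shorter strings without reaching an accepting state), and 100 is the lexicographically least accepting string of length 3.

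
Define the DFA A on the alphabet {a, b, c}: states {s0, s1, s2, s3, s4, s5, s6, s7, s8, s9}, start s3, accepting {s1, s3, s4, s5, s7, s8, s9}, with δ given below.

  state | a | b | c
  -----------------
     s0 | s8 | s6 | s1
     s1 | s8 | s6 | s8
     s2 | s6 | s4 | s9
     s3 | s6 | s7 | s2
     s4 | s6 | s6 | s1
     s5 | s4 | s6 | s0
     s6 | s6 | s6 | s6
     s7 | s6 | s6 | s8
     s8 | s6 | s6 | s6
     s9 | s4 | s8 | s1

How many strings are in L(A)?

16

The useful subgraph on states {s1, s2, s3, s4, s7, s8, s9} is acyclic, so L(A) is finite; the longest accepting path visits 6 useful states, giving maximum string length 5.
Counting accepting paths from s3 by length: 1 of length 0, 1 of length 1, 3 of length 2, 4 of length 3, 5 of length 4, 2 of length 5. Total 16.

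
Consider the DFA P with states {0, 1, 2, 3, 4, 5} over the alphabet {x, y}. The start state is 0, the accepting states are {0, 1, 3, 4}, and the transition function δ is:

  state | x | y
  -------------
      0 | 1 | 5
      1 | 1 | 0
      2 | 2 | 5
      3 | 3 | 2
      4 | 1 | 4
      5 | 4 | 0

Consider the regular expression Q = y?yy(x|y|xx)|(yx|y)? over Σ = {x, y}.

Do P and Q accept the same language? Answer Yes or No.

The string x is accepted by P but rejected by Q.
So L(P) ≠ L(Q).

No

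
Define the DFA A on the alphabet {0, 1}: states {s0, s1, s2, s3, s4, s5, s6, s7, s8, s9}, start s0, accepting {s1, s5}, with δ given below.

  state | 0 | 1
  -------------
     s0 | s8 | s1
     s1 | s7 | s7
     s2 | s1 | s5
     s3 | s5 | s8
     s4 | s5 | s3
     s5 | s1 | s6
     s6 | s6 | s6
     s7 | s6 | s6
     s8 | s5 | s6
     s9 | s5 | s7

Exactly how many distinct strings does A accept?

3

The useful subgraph on states {s0, s1, s5, s8} is acyclic, so L(A) is finite; the longest accepting path visits 4 useful states, giving maximum string length 3.
Counting accepting paths from s0 by length: 1 of length 1, 1 of length 2, 1 of length 3. Total 3.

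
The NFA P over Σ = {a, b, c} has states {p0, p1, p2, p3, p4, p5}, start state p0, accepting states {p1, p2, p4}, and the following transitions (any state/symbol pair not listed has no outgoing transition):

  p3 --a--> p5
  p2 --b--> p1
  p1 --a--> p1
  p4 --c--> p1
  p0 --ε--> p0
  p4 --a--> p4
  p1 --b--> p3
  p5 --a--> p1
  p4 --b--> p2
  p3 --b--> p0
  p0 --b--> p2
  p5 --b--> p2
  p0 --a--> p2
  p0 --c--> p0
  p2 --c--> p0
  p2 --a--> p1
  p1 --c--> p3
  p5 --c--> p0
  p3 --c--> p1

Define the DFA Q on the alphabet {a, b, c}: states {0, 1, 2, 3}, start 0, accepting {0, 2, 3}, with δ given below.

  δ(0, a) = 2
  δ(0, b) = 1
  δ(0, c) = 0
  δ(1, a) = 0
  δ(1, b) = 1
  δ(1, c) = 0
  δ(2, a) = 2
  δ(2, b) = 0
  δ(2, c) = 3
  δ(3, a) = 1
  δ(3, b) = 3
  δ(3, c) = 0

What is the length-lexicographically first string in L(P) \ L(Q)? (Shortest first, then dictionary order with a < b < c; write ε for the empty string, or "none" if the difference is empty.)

b

The string b is accepted by P but not by Q.
No shorter string lies in the difference, and b is the lexicographically first length-1 string in L(P) \ L(Q).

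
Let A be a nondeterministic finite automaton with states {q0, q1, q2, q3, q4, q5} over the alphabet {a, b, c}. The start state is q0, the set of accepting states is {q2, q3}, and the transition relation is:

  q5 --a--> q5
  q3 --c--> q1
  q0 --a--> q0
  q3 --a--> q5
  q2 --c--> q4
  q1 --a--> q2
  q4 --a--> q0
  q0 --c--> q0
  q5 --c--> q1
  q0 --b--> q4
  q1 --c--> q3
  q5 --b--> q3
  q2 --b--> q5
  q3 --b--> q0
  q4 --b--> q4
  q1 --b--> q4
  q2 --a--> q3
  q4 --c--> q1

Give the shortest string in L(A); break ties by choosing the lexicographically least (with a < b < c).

A breadth-first search from q0 reaches an accepting state first via the path q0 → q4 → q1 → q2 on input bca.
No string of length < 3 is accepted (BFS exhausts all shorter strings without reaching an accepting state), and bca is the lexicographically least accepting string of length 3.

bca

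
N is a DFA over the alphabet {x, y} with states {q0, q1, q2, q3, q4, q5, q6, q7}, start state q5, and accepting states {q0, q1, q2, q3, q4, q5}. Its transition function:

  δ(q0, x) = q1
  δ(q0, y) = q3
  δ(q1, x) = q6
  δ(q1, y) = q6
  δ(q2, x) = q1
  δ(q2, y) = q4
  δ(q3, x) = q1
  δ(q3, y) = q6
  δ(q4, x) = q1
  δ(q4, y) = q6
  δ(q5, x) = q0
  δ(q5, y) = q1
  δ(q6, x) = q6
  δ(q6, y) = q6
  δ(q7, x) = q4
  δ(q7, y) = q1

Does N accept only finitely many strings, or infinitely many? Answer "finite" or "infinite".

The useful states (reachable from q5 and able to reach an accepting state) are {q0, q1, q3, q5}.
Restricted to these states the transition graph has no cycle, so every accepting path has bounded length and L is finite.

finite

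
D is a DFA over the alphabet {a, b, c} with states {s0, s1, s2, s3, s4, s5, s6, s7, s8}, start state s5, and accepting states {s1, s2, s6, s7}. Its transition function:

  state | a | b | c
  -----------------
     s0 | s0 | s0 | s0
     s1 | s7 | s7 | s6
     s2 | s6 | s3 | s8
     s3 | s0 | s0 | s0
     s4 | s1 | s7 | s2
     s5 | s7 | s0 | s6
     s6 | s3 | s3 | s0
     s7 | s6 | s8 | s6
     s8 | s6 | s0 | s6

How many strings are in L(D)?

The useful subgraph on states {s5, s6, s7, s8} is acyclic, so L(D) is finite; the longest accepting path visits 4 useful states, giving maximum string length 3.
Counting accepting paths from s5 by length: 2 of length 1, 2 of length 2, 2 of length 3. Total 6.

6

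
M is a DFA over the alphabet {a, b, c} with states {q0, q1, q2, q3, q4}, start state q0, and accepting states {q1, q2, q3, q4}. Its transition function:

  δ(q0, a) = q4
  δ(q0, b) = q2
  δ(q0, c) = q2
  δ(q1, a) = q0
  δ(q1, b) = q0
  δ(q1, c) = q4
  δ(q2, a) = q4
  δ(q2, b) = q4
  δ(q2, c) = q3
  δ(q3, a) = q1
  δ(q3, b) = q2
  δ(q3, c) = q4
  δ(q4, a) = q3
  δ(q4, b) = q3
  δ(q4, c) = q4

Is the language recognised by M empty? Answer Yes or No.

The string a is accepted: the run q0 → q4 ends in the accepting state q4.
Since at least one string is accepted, L(M) is not empty.

No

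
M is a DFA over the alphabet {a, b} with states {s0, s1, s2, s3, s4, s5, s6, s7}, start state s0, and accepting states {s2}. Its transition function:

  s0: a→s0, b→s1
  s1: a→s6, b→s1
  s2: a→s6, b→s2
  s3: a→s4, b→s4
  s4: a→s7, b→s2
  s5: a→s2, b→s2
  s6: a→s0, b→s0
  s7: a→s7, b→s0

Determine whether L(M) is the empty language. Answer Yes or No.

The states reachable from the start state are {s0, s1, s6}.
None of the accepting states {s2} is reachable, so no string is accepted and L(M) = ∅.

Yes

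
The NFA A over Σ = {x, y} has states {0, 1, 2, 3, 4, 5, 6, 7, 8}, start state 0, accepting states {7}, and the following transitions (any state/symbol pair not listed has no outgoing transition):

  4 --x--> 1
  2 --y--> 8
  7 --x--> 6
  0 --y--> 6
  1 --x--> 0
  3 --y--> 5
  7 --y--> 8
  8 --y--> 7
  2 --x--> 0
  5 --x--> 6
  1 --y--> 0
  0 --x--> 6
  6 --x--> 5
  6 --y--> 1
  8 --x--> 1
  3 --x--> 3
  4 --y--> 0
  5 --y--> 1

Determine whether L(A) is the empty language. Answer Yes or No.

The states reachable from the start state are {0, 1, 5, 6}.
None of the accepting states {7} is reachable, so no string is accepted and L(A) = ∅.

Yes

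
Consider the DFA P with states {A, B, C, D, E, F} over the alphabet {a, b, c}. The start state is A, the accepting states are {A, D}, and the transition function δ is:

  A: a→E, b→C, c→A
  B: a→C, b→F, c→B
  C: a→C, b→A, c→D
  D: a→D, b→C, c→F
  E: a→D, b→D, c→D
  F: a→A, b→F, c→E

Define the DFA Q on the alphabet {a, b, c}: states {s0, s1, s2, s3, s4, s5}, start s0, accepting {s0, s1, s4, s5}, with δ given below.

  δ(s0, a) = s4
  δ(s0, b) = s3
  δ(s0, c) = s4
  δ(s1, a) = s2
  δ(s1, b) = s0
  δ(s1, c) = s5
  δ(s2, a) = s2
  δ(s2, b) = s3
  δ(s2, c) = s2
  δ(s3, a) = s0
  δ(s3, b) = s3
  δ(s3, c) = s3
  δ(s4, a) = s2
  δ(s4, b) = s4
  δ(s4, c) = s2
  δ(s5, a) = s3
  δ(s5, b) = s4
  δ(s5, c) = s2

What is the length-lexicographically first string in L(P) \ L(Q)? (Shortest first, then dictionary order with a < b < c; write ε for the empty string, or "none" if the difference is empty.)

The string aa is accepted by P but not by Q.
No shorter string lies in the difference, and aa is the lexicographically first length-2 string in L(P) \ L(Q).

aa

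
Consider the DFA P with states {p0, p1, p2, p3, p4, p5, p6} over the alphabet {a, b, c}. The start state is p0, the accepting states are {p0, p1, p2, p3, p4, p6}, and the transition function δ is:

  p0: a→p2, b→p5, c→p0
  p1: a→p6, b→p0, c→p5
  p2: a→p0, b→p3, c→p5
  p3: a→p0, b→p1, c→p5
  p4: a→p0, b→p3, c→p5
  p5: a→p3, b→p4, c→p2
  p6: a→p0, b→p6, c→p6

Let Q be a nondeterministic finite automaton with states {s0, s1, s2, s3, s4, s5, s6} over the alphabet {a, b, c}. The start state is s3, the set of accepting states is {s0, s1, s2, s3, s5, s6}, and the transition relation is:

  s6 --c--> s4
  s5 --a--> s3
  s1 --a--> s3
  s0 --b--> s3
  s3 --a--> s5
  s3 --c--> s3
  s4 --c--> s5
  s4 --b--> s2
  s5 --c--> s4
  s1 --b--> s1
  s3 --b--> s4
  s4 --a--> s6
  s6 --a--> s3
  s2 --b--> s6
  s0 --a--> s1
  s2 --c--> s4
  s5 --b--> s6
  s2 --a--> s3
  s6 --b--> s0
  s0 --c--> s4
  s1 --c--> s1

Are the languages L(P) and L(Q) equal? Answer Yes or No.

Exploring the product automaton P × Q from the start pair (p0, s3), following both machines on each input symbol, reaches 7 state pairs: (p0, s3), (p2, s5), (p5, s4), (p3, s6), (p4, s2), (p1, s0), (p6, s1).
P accepts in {p0, p1, p2, p3, p4, p6} and Q accepts in {s0, s1, s2, s3, s5, s6}. In every reachable pair the two components are either both accepting — (p0, s3), (p2, s5), (p3, s6), (p4, s2), (p1, s0), (p6, s1) — or both non-accepting, so no string is accepted by exactly one of the machines: L(P) \ L(Q) and L(Q) \ L(P) are both empty.
Hence every string is accepted by P iff it is accepted by Q, and the two languages coincide.

Yes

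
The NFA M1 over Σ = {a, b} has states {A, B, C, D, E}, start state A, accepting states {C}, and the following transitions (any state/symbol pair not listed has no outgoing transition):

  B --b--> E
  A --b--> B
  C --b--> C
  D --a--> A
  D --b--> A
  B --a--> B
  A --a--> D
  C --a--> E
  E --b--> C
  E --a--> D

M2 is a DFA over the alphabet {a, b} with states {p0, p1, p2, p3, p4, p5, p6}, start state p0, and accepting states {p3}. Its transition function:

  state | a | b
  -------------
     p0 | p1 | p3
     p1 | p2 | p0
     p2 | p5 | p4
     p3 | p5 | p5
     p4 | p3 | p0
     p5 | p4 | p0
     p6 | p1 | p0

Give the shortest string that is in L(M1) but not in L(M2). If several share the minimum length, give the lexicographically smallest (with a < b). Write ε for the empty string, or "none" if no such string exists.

The string bbb is accepted by M1 but not by M2.
No shorter string lies in the difference, and bbb is the lexicographically first length-3 string in L(M1) \ L(M2).

bbb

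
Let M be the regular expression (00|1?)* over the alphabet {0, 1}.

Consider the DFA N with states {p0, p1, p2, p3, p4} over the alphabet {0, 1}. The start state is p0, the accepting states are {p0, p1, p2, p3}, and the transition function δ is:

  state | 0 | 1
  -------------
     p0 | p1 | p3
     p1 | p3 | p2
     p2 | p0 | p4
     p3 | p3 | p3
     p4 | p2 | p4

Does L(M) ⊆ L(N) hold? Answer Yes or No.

Yes

Converting the expression M to a DFA (subset construction, then merging equivalent states) gives the minimal DFA with states {m0, m1, m2}, start state m0, accepting states {m0} and transitions m0: 0→m1, 1→m0; m1: 0→m0, 1→m2; m2: 0→m2, 1→m2.
Exploring the product automaton M × N from the start pair (m0, p0), following both machines on each input symbol, reaches 9 state pairs: (m0, p0), (m1, p1), (m0, p3), (m2, p2), (m1, p3), (m2, p0), (m2, p4), (m2, p3), (m2, p1).
M accepts in {m0} and N accepts in {p0, p1, p2, p3}. The reachable pairs whose M-component is accepting are (m0, p0), (m0, p3); in each of them the N-component is accepting too, so the product for L(M) \ L(N) (M-component accepting, N-component rejecting) has no reachable accepting pair and the difference is empty.
Hence every string in L(M) is also in L(N).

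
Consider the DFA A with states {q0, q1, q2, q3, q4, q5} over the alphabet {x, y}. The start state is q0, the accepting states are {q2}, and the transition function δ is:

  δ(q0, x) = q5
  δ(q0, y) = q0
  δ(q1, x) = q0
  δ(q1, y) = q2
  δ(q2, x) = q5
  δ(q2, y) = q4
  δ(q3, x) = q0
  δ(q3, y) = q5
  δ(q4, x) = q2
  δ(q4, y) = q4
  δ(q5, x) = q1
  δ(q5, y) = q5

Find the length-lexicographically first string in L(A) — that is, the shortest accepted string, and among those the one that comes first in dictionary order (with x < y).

A breadth-first search from q0 reaches an accepting state first via the path q0 → q5 → q1 → q2 on input xxy.
No string of length < 3 is accepted (BFS exhausts all shorter strings without reaching an accepting state), and xxy is the lexicographically least accepting string of length 3.

xxy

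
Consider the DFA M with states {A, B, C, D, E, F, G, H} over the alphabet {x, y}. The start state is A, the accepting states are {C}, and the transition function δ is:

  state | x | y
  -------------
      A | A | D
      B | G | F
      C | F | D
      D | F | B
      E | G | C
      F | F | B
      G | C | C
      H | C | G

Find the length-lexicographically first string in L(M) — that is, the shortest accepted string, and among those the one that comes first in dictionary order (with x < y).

A breadth-first search from A reaches an accepting state first via the path A → D → B → G → C on input yyxx.
No string of length < 4 is accepted (BFS exhausts all shorter strings without reaching an accepting state), and yyxx is the lexicographically least accepting string of length 4.

yyxx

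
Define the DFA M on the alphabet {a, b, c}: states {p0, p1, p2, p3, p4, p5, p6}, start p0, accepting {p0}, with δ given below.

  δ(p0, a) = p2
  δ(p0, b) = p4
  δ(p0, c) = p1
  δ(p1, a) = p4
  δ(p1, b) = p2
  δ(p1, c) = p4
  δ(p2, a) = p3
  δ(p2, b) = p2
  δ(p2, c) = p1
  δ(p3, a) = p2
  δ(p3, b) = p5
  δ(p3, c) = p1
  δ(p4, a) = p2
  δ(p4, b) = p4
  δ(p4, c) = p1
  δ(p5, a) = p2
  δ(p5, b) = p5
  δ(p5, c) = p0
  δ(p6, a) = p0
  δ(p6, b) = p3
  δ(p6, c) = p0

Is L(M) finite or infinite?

infinite

State p1 is reachable from the start and can reach an accepting state, and it lies on the cycle p1 → p2 → p1.
Traversing that cycle any number of times yields accepted strings of unbounded length, so the language is infinite.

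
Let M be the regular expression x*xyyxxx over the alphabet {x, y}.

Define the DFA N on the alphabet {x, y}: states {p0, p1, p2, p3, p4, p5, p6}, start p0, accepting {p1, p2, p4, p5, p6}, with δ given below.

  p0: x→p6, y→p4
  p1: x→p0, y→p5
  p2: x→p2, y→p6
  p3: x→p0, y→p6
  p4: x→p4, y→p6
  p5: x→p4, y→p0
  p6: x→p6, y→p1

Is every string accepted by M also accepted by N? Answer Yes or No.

Yes

Converting the expression M to a DFA (subset construction, then merging equivalent states) gives the minimal DFA with states {m0, m1, m2, m3, m4, m5, m6, m7}, start state m0, accepting states {m7} and transitions m0: x→m1, y→m2; m1: x→m1, y→m3; m2: x→m2, y→m2; m3: x→m2, y→m4; m4: x→m5, y→m2; m5: x→m6, y→m2; m6: x→m7, y→m2; m7: x→m2, y→m2.
Exploring the product automaton M × N from the start pair (m0, p0), following both machines on each input symbol, reaches 12 state pairs: (m0, p0), (m1, p6), (m2, p4), (m3, p1), (m2, p6), (m2, p0), (m4, p5), (m2, p1), (m5, p4), (m2, p5), (m6, p4), (m7, p4).
M accepts in {m7} and N accepts in {p1, p2, p4, p5, p6}. The reachable pairs whose M-component is accepting are (m7, p4); in each of them the N-component is accepting too, so the product for L(M) \ L(N) (M-component accepting, N-component rejecting) has no reachable accepting pair and the difference is empty.
Hence every string in L(M) is also in L(N).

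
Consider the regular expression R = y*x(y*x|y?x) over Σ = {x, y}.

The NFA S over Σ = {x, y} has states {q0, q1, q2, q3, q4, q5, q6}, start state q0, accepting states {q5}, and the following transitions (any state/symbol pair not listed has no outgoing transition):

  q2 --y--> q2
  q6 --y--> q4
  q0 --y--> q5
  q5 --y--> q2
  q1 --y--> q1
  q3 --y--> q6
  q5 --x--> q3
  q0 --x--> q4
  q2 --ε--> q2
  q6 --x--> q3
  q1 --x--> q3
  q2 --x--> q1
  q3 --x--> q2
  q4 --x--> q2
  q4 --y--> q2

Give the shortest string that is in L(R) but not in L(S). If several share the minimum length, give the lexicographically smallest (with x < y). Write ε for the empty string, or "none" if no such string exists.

xx

The string xx is accepted by R but not by S.
No shorter string lies in the difference, and xx is the lexicographically first length-2 string in L(R) \ L(S).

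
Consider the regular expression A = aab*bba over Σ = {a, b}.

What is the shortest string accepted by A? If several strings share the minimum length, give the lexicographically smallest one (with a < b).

aabba

By inspection of the expression, no string of length less than 5 matches, and aabba is the lexicographically first match of length 5.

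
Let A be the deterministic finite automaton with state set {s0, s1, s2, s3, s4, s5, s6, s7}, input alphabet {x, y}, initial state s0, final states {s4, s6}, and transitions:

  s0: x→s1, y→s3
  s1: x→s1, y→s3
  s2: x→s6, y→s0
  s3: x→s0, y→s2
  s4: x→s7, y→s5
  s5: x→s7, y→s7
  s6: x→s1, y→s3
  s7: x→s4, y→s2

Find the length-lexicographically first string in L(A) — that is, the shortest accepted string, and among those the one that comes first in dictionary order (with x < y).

yyx

A breadth-first search from s0 reaches an accepting state first via the path s0 → s3 → s2 → s6 on input yyx.
No string of length < 3 is accepted (BFS exhausts all shorter strings without reaching an accepting state), and yyx is the lexicographically least accepting string of length 3.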